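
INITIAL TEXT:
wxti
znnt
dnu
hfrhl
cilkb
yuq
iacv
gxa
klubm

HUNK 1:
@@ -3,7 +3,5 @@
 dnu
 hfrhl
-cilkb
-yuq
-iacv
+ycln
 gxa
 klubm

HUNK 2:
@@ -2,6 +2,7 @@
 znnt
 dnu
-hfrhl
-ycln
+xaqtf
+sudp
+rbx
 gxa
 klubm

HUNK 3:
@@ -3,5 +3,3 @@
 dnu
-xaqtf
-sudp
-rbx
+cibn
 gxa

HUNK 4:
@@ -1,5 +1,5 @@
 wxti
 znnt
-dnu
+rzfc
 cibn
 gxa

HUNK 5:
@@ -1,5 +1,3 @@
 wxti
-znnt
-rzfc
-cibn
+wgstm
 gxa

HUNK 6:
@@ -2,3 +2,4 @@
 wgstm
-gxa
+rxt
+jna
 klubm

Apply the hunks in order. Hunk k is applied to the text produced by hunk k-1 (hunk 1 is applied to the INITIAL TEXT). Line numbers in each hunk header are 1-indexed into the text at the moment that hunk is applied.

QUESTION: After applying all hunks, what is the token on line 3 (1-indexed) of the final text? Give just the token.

Answer: rxt

Derivation:
Hunk 1: at line 3 remove [cilkb,yuq,iacv] add [ycln] -> 7 lines: wxti znnt dnu hfrhl ycln gxa klubm
Hunk 2: at line 2 remove [hfrhl,ycln] add [xaqtf,sudp,rbx] -> 8 lines: wxti znnt dnu xaqtf sudp rbx gxa klubm
Hunk 3: at line 3 remove [xaqtf,sudp,rbx] add [cibn] -> 6 lines: wxti znnt dnu cibn gxa klubm
Hunk 4: at line 1 remove [dnu] add [rzfc] -> 6 lines: wxti znnt rzfc cibn gxa klubm
Hunk 5: at line 1 remove [znnt,rzfc,cibn] add [wgstm] -> 4 lines: wxti wgstm gxa klubm
Hunk 6: at line 2 remove [gxa] add [rxt,jna] -> 5 lines: wxti wgstm rxt jna klubm
Final line 3: rxt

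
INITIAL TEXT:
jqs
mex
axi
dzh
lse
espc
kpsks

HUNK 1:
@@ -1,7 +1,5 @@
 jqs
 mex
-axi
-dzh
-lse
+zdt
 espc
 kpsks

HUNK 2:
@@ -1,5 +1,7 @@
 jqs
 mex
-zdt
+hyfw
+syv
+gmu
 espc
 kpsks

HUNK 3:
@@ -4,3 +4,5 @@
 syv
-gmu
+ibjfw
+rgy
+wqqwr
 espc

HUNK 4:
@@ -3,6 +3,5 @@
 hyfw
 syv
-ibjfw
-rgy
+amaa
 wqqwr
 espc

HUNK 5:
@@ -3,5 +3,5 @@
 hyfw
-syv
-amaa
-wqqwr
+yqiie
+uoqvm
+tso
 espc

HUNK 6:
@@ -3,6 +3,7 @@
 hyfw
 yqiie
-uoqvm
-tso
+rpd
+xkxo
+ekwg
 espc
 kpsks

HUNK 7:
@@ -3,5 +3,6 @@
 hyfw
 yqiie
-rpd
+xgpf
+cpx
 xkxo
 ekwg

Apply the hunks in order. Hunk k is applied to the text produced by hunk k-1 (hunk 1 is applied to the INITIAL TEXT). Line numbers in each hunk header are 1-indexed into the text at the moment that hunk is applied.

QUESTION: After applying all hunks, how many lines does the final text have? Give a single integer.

Answer: 10

Derivation:
Hunk 1: at line 1 remove [axi,dzh,lse] add [zdt] -> 5 lines: jqs mex zdt espc kpsks
Hunk 2: at line 1 remove [zdt] add [hyfw,syv,gmu] -> 7 lines: jqs mex hyfw syv gmu espc kpsks
Hunk 3: at line 4 remove [gmu] add [ibjfw,rgy,wqqwr] -> 9 lines: jqs mex hyfw syv ibjfw rgy wqqwr espc kpsks
Hunk 4: at line 3 remove [ibjfw,rgy] add [amaa] -> 8 lines: jqs mex hyfw syv amaa wqqwr espc kpsks
Hunk 5: at line 3 remove [syv,amaa,wqqwr] add [yqiie,uoqvm,tso] -> 8 lines: jqs mex hyfw yqiie uoqvm tso espc kpsks
Hunk 6: at line 3 remove [uoqvm,tso] add [rpd,xkxo,ekwg] -> 9 lines: jqs mex hyfw yqiie rpd xkxo ekwg espc kpsks
Hunk 7: at line 3 remove [rpd] add [xgpf,cpx] -> 10 lines: jqs mex hyfw yqiie xgpf cpx xkxo ekwg espc kpsks
Final line count: 10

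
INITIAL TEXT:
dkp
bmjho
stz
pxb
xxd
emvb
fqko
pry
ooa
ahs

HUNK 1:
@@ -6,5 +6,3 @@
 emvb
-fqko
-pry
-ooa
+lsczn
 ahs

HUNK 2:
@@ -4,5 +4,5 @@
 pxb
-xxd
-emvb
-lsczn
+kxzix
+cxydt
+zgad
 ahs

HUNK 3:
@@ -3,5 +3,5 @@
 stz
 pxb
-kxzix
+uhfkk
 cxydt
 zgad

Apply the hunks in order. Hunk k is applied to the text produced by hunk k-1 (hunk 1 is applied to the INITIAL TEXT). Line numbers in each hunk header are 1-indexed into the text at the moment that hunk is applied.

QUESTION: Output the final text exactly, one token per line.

Answer: dkp
bmjho
stz
pxb
uhfkk
cxydt
zgad
ahs

Derivation:
Hunk 1: at line 6 remove [fqko,pry,ooa] add [lsczn] -> 8 lines: dkp bmjho stz pxb xxd emvb lsczn ahs
Hunk 2: at line 4 remove [xxd,emvb,lsczn] add [kxzix,cxydt,zgad] -> 8 lines: dkp bmjho stz pxb kxzix cxydt zgad ahs
Hunk 3: at line 3 remove [kxzix] add [uhfkk] -> 8 lines: dkp bmjho stz pxb uhfkk cxydt zgad ahs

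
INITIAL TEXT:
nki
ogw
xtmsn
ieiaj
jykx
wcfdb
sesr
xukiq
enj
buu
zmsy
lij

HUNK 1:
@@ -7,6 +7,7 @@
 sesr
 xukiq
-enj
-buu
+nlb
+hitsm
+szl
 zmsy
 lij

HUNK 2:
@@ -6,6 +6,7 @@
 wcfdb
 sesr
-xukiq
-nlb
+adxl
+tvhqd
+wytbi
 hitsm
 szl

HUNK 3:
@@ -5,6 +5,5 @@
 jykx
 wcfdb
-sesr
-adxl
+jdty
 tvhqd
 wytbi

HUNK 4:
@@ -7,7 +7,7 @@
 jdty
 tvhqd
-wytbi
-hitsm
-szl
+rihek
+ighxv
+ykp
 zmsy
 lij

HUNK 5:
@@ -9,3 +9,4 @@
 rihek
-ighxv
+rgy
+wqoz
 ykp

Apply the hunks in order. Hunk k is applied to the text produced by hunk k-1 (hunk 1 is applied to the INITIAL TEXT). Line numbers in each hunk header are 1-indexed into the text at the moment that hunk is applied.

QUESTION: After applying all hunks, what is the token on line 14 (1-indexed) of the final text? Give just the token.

Answer: lij

Derivation:
Hunk 1: at line 7 remove [enj,buu] add [nlb,hitsm,szl] -> 13 lines: nki ogw xtmsn ieiaj jykx wcfdb sesr xukiq nlb hitsm szl zmsy lij
Hunk 2: at line 6 remove [xukiq,nlb] add [adxl,tvhqd,wytbi] -> 14 lines: nki ogw xtmsn ieiaj jykx wcfdb sesr adxl tvhqd wytbi hitsm szl zmsy lij
Hunk 3: at line 5 remove [sesr,adxl] add [jdty] -> 13 lines: nki ogw xtmsn ieiaj jykx wcfdb jdty tvhqd wytbi hitsm szl zmsy lij
Hunk 4: at line 7 remove [wytbi,hitsm,szl] add [rihek,ighxv,ykp] -> 13 lines: nki ogw xtmsn ieiaj jykx wcfdb jdty tvhqd rihek ighxv ykp zmsy lij
Hunk 5: at line 9 remove [ighxv] add [rgy,wqoz] -> 14 lines: nki ogw xtmsn ieiaj jykx wcfdb jdty tvhqd rihek rgy wqoz ykp zmsy lij
Final line 14: lij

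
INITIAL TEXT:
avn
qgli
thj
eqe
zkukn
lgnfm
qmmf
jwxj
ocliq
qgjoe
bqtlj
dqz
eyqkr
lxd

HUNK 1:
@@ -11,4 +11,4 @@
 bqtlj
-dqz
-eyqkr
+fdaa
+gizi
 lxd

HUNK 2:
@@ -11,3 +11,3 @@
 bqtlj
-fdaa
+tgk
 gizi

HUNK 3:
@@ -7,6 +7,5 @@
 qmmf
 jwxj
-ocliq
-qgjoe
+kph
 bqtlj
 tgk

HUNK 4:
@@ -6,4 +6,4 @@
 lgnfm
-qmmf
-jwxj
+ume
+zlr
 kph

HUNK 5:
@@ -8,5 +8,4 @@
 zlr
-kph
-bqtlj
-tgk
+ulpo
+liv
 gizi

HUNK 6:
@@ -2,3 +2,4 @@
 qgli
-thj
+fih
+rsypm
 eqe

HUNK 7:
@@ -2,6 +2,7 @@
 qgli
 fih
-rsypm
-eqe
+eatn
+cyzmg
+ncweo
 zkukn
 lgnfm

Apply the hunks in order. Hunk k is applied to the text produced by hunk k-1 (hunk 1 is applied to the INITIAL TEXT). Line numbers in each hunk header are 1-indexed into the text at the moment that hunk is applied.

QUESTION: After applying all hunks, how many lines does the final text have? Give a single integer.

Hunk 1: at line 11 remove [dqz,eyqkr] add [fdaa,gizi] -> 14 lines: avn qgli thj eqe zkukn lgnfm qmmf jwxj ocliq qgjoe bqtlj fdaa gizi lxd
Hunk 2: at line 11 remove [fdaa] add [tgk] -> 14 lines: avn qgli thj eqe zkukn lgnfm qmmf jwxj ocliq qgjoe bqtlj tgk gizi lxd
Hunk 3: at line 7 remove [ocliq,qgjoe] add [kph] -> 13 lines: avn qgli thj eqe zkukn lgnfm qmmf jwxj kph bqtlj tgk gizi lxd
Hunk 4: at line 6 remove [qmmf,jwxj] add [ume,zlr] -> 13 lines: avn qgli thj eqe zkukn lgnfm ume zlr kph bqtlj tgk gizi lxd
Hunk 5: at line 8 remove [kph,bqtlj,tgk] add [ulpo,liv] -> 12 lines: avn qgli thj eqe zkukn lgnfm ume zlr ulpo liv gizi lxd
Hunk 6: at line 2 remove [thj] add [fih,rsypm] -> 13 lines: avn qgli fih rsypm eqe zkukn lgnfm ume zlr ulpo liv gizi lxd
Hunk 7: at line 2 remove [rsypm,eqe] add [eatn,cyzmg,ncweo] -> 14 lines: avn qgli fih eatn cyzmg ncweo zkukn lgnfm ume zlr ulpo liv gizi lxd
Final line count: 14

Answer: 14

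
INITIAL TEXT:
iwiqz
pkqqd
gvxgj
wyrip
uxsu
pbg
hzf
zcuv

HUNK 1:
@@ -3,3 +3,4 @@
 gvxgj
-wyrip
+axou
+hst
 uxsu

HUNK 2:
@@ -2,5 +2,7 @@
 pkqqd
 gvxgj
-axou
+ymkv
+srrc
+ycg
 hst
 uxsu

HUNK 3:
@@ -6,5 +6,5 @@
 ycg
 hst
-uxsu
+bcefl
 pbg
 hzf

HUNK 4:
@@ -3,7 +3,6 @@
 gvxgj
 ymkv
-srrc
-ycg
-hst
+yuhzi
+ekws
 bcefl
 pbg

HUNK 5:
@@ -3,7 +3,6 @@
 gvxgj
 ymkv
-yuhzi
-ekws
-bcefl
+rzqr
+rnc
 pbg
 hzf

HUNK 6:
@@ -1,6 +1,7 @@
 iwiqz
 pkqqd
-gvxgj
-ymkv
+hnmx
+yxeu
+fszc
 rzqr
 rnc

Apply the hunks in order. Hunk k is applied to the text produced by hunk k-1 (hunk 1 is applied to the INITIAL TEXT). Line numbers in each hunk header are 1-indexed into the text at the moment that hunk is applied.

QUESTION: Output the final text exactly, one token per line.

Hunk 1: at line 3 remove [wyrip] add [axou,hst] -> 9 lines: iwiqz pkqqd gvxgj axou hst uxsu pbg hzf zcuv
Hunk 2: at line 2 remove [axou] add [ymkv,srrc,ycg] -> 11 lines: iwiqz pkqqd gvxgj ymkv srrc ycg hst uxsu pbg hzf zcuv
Hunk 3: at line 6 remove [uxsu] add [bcefl] -> 11 lines: iwiqz pkqqd gvxgj ymkv srrc ycg hst bcefl pbg hzf zcuv
Hunk 4: at line 3 remove [srrc,ycg,hst] add [yuhzi,ekws] -> 10 lines: iwiqz pkqqd gvxgj ymkv yuhzi ekws bcefl pbg hzf zcuv
Hunk 5: at line 3 remove [yuhzi,ekws,bcefl] add [rzqr,rnc] -> 9 lines: iwiqz pkqqd gvxgj ymkv rzqr rnc pbg hzf zcuv
Hunk 6: at line 1 remove [gvxgj,ymkv] add [hnmx,yxeu,fszc] -> 10 lines: iwiqz pkqqd hnmx yxeu fszc rzqr rnc pbg hzf zcuv

Answer: iwiqz
pkqqd
hnmx
yxeu
fszc
rzqr
rnc
pbg
hzf
zcuv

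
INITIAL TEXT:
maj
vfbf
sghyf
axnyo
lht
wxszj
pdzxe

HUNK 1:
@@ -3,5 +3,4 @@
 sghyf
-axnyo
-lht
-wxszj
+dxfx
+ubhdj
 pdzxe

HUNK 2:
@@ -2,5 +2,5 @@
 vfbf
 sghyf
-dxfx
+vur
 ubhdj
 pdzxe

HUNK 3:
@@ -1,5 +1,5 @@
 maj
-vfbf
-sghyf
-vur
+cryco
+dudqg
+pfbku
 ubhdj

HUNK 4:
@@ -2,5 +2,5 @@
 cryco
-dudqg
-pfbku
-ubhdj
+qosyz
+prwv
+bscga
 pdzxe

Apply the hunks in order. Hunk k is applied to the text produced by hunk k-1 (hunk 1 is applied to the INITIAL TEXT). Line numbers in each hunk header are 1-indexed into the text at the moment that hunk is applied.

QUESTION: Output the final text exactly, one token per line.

Answer: maj
cryco
qosyz
prwv
bscga
pdzxe

Derivation:
Hunk 1: at line 3 remove [axnyo,lht,wxszj] add [dxfx,ubhdj] -> 6 lines: maj vfbf sghyf dxfx ubhdj pdzxe
Hunk 2: at line 2 remove [dxfx] add [vur] -> 6 lines: maj vfbf sghyf vur ubhdj pdzxe
Hunk 3: at line 1 remove [vfbf,sghyf,vur] add [cryco,dudqg,pfbku] -> 6 lines: maj cryco dudqg pfbku ubhdj pdzxe
Hunk 4: at line 2 remove [dudqg,pfbku,ubhdj] add [qosyz,prwv,bscga] -> 6 lines: maj cryco qosyz prwv bscga pdzxe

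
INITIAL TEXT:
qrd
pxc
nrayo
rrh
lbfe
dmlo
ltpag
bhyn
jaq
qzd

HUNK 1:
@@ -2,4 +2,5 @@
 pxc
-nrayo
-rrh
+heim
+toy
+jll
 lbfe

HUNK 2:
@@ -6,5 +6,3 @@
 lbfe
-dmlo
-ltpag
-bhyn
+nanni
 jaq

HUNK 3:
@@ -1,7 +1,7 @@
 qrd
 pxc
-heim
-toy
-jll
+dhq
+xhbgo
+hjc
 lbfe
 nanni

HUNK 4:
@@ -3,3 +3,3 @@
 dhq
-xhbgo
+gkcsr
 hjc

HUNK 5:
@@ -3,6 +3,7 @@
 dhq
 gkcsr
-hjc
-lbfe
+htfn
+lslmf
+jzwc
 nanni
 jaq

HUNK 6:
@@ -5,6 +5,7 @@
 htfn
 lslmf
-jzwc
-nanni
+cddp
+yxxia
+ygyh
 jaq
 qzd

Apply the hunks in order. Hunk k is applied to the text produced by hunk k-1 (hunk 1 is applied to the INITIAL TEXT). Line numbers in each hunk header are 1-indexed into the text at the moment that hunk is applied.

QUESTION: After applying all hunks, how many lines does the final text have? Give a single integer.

Hunk 1: at line 2 remove [nrayo,rrh] add [heim,toy,jll] -> 11 lines: qrd pxc heim toy jll lbfe dmlo ltpag bhyn jaq qzd
Hunk 2: at line 6 remove [dmlo,ltpag,bhyn] add [nanni] -> 9 lines: qrd pxc heim toy jll lbfe nanni jaq qzd
Hunk 3: at line 1 remove [heim,toy,jll] add [dhq,xhbgo,hjc] -> 9 lines: qrd pxc dhq xhbgo hjc lbfe nanni jaq qzd
Hunk 4: at line 3 remove [xhbgo] add [gkcsr] -> 9 lines: qrd pxc dhq gkcsr hjc lbfe nanni jaq qzd
Hunk 5: at line 3 remove [hjc,lbfe] add [htfn,lslmf,jzwc] -> 10 lines: qrd pxc dhq gkcsr htfn lslmf jzwc nanni jaq qzd
Hunk 6: at line 5 remove [jzwc,nanni] add [cddp,yxxia,ygyh] -> 11 lines: qrd pxc dhq gkcsr htfn lslmf cddp yxxia ygyh jaq qzd
Final line count: 11

Answer: 11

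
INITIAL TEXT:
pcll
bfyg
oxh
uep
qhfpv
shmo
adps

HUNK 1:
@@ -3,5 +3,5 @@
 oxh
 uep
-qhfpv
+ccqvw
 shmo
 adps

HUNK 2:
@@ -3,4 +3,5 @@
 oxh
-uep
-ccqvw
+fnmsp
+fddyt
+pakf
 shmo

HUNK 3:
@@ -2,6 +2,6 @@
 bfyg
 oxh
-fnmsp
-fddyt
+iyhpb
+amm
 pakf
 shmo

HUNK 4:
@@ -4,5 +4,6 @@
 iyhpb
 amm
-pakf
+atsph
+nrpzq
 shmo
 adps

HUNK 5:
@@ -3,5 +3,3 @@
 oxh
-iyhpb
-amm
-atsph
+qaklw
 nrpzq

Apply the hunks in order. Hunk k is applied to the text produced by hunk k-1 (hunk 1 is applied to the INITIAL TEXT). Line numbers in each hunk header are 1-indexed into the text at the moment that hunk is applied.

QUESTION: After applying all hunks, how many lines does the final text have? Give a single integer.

Answer: 7

Derivation:
Hunk 1: at line 3 remove [qhfpv] add [ccqvw] -> 7 lines: pcll bfyg oxh uep ccqvw shmo adps
Hunk 2: at line 3 remove [uep,ccqvw] add [fnmsp,fddyt,pakf] -> 8 lines: pcll bfyg oxh fnmsp fddyt pakf shmo adps
Hunk 3: at line 2 remove [fnmsp,fddyt] add [iyhpb,amm] -> 8 lines: pcll bfyg oxh iyhpb amm pakf shmo adps
Hunk 4: at line 4 remove [pakf] add [atsph,nrpzq] -> 9 lines: pcll bfyg oxh iyhpb amm atsph nrpzq shmo adps
Hunk 5: at line 3 remove [iyhpb,amm,atsph] add [qaklw] -> 7 lines: pcll bfyg oxh qaklw nrpzq shmo adps
Final line count: 7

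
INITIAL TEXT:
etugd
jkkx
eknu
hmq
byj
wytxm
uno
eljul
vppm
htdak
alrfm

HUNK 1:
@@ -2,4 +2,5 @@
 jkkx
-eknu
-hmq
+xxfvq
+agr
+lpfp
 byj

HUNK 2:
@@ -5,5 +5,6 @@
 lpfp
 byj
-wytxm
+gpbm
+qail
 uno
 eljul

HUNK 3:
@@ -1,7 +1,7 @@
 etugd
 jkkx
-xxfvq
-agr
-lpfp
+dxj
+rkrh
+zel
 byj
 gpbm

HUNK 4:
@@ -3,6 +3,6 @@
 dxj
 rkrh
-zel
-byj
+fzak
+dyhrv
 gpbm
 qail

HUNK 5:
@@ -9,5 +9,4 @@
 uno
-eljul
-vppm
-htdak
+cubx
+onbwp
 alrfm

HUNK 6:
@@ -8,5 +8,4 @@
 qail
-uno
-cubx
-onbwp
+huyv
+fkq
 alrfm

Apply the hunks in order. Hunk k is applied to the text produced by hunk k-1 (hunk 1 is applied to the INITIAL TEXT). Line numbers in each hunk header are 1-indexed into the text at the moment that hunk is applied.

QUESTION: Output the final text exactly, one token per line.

Hunk 1: at line 2 remove [eknu,hmq] add [xxfvq,agr,lpfp] -> 12 lines: etugd jkkx xxfvq agr lpfp byj wytxm uno eljul vppm htdak alrfm
Hunk 2: at line 5 remove [wytxm] add [gpbm,qail] -> 13 lines: etugd jkkx xxfvq agr lpfp byj gpbm qail uno eljul vppm htdak alrfm
Hunk 3: at line 1 remove [xxfvq,agr,lpfp] add [dxj,rkrh,zel] -> 13 lines: etugd jkkx dxj rkrh zel byj gpbm qail uno eljul vppm htdak alrfm
Hunk 4: at line 3 remove [zel,byj] add [fzak,dyhrv] -> 13 lines: etugd jkkx dxj rkrh fzak dyhrv gpbm qail uno eljul vppm htdak alrfm
Hunk 5: at line 9 remove [eljul,vppm,htdak] add [cubx,onbwp] -> 12 lines: etugd jkkx dxj rkrh fzak dyhrv gpbm qail uno cubx onbwp alrfm
Hunk 6: at line 8 remove [uno,cubx,onbwp] add [huyv,fkq] -> 11 lines: etugd jkkx dxj rkrh fzak dyhrv gpbm qail huyv fkq alrfm

Answer: etugd
jkkx
dxj
rkrh
fzak
dyhrv
gpbm
qail
huyv
fkq
alrfm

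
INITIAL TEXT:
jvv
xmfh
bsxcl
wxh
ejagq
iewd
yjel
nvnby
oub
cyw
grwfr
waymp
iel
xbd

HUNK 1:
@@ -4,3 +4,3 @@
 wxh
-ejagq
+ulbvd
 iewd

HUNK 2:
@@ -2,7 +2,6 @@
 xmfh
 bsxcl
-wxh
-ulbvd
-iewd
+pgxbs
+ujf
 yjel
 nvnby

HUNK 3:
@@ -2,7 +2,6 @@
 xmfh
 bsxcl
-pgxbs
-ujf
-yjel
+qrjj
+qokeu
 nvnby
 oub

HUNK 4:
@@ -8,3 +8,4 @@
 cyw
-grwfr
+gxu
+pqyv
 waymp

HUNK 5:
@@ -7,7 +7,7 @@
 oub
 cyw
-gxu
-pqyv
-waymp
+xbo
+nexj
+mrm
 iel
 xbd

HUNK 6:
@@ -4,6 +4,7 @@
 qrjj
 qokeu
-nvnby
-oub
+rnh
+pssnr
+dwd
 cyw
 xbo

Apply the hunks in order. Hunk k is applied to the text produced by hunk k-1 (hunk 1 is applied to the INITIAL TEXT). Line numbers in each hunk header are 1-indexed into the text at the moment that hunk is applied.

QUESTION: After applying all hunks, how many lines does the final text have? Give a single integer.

Answer: 14

Derivation:
Hunk 1: at line 4 remove [ejagq] add [ulbvd] -> 14 lines: jvv xmfh bsxcl wxh ulbvd iewd yjel nvnby oub cyw grwfr waymp iel xbd
Hunk 2: at line 2 remove [wxh,ulbvd,iewd] add [pgxbs,ujf] -> 13 lines: jvv xmfh bsxcl pgxbs ujf yjel nvnby oub cyw grwfr waymp iel xbd
Hunk 3: at line 2 remove [pgxbs,ujf,yjel] add [qrjj,qokeu] -> 12 lines: jvv xmfh bsxcl qrjj qokeu nvnby oub cyw grwfr waymp iel xbd
Hunk 4: at line 8 remove [grwfr] add [gxu,pqyv] -> 13 lines: jvv xmfh bsxcl qrjj qokeu nvnby oub cyw gxu pqyv waymp iel xbd
Hunk 5: at line 7 remove [gxu,pqyv,waymp] add [xbo,nexj,mrm] -> 13 lines: jvv xmfh bsxcl qrjj qokeu nvnby oub cyw xbo nexj mrm iel xbd
Hunk 6: at line 4 remove [nvnby,oub] add [rnh,pssnr,dwd] -> 14 lines: jvv xmfh bsxcl qrjj qokeu rnh pssnr dwd cyw xbo nexj mrm iel xbd
Final line count: 14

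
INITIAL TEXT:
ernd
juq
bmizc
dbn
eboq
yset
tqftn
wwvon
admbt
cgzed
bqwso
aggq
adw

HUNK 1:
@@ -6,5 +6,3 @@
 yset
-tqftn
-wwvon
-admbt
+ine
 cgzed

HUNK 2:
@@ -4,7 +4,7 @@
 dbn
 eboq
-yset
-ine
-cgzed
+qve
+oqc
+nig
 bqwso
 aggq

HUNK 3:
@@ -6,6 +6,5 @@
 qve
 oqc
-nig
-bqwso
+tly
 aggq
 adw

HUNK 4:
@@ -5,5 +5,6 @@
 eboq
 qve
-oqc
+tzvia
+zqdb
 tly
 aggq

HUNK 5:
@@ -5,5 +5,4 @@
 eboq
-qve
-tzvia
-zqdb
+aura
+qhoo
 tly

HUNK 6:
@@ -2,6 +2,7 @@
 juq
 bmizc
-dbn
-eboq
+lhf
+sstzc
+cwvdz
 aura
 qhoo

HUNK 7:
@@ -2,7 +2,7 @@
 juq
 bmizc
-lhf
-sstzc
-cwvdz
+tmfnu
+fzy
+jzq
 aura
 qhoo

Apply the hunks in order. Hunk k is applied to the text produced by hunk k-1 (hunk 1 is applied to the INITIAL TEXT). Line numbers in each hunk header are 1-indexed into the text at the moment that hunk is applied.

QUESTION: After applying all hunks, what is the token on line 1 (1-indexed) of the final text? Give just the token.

Hunk 1: at line 6 remove [tqftn,wwvon,admbt] add [ine] -> 11 lines: ernd juq bmizc dbn eboq yset ine cgzed bqwso aggq adw
Hunk 2: at line 4 remove [yset,ine,cgzed] add [qve,oqc,nig] -> 11 lines: ernd juq bmizc dbn eboq qve oqc nig bqwso aggq adw
Hunk 3: at line 6 remove [nig,bqwso] add [tly] -> 10 lines: ernd juq bmizc dbn eboq qve oqc tly aggq adw
Hunk 4: at line 5 remove [oqc] add [tzvia,zqdb] -> 11 lines: ernd juq bmizc dbn eboq qve tzvia zqdb tly aggq adw
Hunk 5: at line 5 remove [qve,tzvia,zqdb] add [aura,qhoo] -> 10 lines: ernd juq bmizc dbn eboq aura qhoo tly aggq adw
Hunk 6: at line 2 remove [dbn,eboq] add [lhf,sstzc,cwvdz] -> 11 lines: ernd juq bmizc lhf sstzc cwvdz aura qhoo tly aggq adw
Hunk 7: at line 2 remove [lhf,sstzc,cwvdz] add [tmfnu,fzy,jzq] -> 11 lines: ernd juq bmizc tmfnu fzy jzq aura qhoo tly aggq adw
Final line 1: ernd

Answer: ernd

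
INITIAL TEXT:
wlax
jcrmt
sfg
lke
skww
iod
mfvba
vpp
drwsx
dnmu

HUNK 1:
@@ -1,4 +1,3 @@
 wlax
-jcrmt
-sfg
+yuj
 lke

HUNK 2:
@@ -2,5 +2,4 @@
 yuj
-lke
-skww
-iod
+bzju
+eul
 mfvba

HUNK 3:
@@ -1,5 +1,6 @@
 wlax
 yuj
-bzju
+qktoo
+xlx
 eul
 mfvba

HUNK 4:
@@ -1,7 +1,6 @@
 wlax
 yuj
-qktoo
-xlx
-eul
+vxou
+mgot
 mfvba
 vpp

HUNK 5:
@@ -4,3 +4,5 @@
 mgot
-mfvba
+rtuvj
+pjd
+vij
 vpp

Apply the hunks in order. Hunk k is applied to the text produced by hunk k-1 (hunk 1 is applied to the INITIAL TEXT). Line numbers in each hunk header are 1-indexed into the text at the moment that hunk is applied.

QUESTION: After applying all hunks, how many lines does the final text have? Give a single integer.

Answer: 10

Derivation:
Hunk 1: at line 1 remove [jcrmt,sfg] add [yuj] -> 9 lines: wlax yuj lke skww iod mfvba vpp drwsx dnmu
Hunk 2: at line 2 remove [lke,skww,iod] add [bzju,eul] -> 8 lines: wlax yuj bzju eul mfvba vpp drwsx dnmu
Hunk 3: at line 1 remove [bzju] add [qktoo,xlx] -> 9 lines: wlax yuj qktoo xlx eul mfvba vpp drwsx dnmu
Hunk 4: at line 1 remove [qktoo,xlx,eul] add [vxou,mgot] -> 8 lines: wlax yuj vxou mgot mfvba vpp drwsx dnmu
Hunk 5: at line 4 remove [mfvba] add [rtuvj,pjd,vij] -> 10 lines: wlax yuj vxou mgot rtuvj pjd vij vpp drwsx dnmu
Final line count: 10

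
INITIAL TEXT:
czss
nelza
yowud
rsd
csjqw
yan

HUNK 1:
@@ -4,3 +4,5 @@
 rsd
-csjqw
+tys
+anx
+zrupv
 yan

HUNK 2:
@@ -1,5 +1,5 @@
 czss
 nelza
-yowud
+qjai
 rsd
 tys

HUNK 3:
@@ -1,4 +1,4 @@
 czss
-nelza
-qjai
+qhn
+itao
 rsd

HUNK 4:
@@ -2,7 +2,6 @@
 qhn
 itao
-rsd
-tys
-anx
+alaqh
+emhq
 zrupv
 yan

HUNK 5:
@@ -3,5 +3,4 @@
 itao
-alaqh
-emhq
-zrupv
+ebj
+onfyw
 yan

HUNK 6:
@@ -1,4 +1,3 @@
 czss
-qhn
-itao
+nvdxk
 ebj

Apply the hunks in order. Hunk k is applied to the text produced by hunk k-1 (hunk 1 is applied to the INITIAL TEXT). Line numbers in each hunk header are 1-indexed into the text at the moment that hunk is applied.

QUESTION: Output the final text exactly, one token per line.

Hunk 1: at line 4 remove [csjqw] add [tys,anx,zrupv] -> 8 lines: czss nelza yowud rsd tys anx zrupv yan
Hunk 2: at line 1 remove [yowud] add [qjai] -> 8 lines: czss nelza qjai rsd tys anx zrupv yan
Hunk 3: at line 1 remove [nelza,qjai] add [qhn,itao] -> 8 lines: czss qhn itao rsd tys anx zrupv yan
Hunk 4: at line 2 remove [rsd,tys,anx] add [alaqh,emhq] -> 7 lines: czss qhn itao alaqh emhq zrupv yan
Hunk 5: at line 3 remove [alaqh,emhq,zrupv] add [ebj,onfyw] -> 6 lines: czss qhn itao ebj onfyw yan
Hunk 6: at line 1 remove [qhn,itao] add [nvdxk] -> 5 lines: czss nvdxk ebj onfyw yan

Answer: czss
nvdxk
ebj
onfyw
yan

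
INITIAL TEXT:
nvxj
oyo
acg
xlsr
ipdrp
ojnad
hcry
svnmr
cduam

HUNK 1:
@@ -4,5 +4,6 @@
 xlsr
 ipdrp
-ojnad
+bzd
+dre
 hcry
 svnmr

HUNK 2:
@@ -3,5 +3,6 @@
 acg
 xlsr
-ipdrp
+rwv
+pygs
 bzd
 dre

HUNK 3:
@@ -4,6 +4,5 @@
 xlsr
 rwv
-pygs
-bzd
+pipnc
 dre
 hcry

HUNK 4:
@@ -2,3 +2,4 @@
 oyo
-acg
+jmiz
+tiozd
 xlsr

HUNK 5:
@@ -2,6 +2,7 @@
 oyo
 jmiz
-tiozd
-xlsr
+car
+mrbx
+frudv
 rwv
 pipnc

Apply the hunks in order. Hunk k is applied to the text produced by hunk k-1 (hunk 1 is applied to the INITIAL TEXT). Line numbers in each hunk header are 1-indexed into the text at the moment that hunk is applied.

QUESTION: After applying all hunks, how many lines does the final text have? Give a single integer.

Answer: 12

Derivation:
Hunk 1: at line 4 remove [ojnad] add [bzd,dre] -> 10 lines: nvxj oyo acg xlsr ipdrp bzd dre hcry svnmr cduam
Hunk 2: at line 3 remove [ipdrp] add [rwv,pygs] -> 11 lines: nvxj oyo acg xlsr rwv pygs bzd dre hcry svnmr cduam
Hunk 3: at line 4 remove [pygs,bzd] add [pipnc] -> 10 lines: nvxj oyo acg xlsr rwv pipnc dre hcry svnmr cduam
Hunk 4: at line 2 remove [acg] add [jmiz,tiozd] -> 11 lines: nvxj oyo jmiz tiozd xlsr rwv pipnc dre hcry svnmr cduam
Hunk 5: at line 2 remove [tiozd,xlsr] add [car,mrbx,frudv] -> 12 lines: nvxj oyo jmiz car mrbx frudv rwv pipnc dre hcry svnmr cduam
Final line count: 12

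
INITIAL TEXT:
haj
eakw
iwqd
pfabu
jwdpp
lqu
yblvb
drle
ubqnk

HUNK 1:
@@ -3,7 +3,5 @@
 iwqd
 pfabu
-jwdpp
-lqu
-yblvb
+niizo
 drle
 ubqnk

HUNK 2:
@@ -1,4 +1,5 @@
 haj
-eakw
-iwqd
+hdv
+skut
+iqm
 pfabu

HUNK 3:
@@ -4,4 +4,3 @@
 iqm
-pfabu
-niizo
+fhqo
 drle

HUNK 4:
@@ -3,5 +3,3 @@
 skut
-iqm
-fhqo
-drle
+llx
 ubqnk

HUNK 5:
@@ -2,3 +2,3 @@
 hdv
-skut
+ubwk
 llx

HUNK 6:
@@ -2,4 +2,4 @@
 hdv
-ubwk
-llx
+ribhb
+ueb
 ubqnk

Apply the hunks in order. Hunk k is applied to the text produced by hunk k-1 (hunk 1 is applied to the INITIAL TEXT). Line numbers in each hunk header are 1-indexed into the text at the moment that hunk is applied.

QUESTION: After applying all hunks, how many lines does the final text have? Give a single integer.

Hunk 1: at line 3 remove [jwdpp,lqu,yblvb] add [niizo] -> 7 lines: haj eakw iwqd pfabu niizo drle ubqnk
Hunk 2: at line 1 remove [eakw,iwqd] add [hdv,skut,iqm] -> 8 lines: haj hdv skut iqm pfabu niizo drle ubqnk
Hunk 3: at line 4 remove [pfabu,niizo] add [fhqo] -> 7 lines: haj hdv skut iqm fhqo drle ubqnk
Hunk 4: at line 3 remove [iqm,fhqo,drle] add [llx] -> 5 lines: haj hdv skut llx ubqnk
Hunk 5: at line 2 remove [skut] add [ubwk] -> 5 lines: haj hdv ubwk llx ubqnk
Hunk 6: at line 2 remove [ubwk,llx] add [ribhb,ueb] -> 5 lines: haj hdv ribhb ueb ubqnk
Final line count: 5

Answer: 5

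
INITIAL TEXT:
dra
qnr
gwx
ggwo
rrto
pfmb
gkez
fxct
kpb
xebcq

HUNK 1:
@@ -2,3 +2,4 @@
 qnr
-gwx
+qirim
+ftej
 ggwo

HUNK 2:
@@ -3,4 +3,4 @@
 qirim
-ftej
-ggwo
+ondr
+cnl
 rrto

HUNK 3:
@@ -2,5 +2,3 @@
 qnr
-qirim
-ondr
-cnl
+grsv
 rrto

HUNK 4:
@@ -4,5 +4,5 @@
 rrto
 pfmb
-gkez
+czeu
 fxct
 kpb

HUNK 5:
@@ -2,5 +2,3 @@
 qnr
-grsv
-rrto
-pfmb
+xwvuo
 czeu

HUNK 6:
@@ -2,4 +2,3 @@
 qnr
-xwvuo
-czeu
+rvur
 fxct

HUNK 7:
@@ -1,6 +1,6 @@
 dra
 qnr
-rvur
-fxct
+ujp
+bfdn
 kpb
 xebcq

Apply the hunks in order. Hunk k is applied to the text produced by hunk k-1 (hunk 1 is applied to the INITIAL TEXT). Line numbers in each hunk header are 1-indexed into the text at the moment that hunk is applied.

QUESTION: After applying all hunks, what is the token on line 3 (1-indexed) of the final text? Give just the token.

Answer: ujp

Derivation:
Hunk 1: at line 2 remove [gwx] add [qirim,ftej] -> 11 lines: dra qnr qirim ftej ggwo rrto pfmb gkez fxct kpb xebcq
Hunk 2: at line 3 remove [ftej,ggwo] add [ondr,cnl] -> 11 lines: dra qnr qirim ondr cnl rrto pfmb gkez fxct kpb xebcq
Hunk 3: at line 2 remove [qirim,ondr,cnl] add [grsv] -> 9 lines: dra qnr grsv rrto pfmb gkez fxct kpb xebcq
Hunk 4: at line 4 remove [gkez] add [czeu] -> 9 lines: dra qnr grsv rrto pfmb czeu fxct kpb xebcq
Hunk 5: at line 2 remove [grsv,rrto,pfmb] add [xwvuo] -> 7 lines: dra qnr xwvuo czeu fxct kpb xebcq
Hunk 6: at line 2 remove [xwvuo,czeu] add [rvur] -> 6 lines: dra qnr rvur fxct kpb xebcq
Hunk 7: at line 1 remove [rvur,fxct] add [ujp,bfdn] -> 6 lines: dra qnr ujp bfdn kpb xebcq
Final line 3: ujp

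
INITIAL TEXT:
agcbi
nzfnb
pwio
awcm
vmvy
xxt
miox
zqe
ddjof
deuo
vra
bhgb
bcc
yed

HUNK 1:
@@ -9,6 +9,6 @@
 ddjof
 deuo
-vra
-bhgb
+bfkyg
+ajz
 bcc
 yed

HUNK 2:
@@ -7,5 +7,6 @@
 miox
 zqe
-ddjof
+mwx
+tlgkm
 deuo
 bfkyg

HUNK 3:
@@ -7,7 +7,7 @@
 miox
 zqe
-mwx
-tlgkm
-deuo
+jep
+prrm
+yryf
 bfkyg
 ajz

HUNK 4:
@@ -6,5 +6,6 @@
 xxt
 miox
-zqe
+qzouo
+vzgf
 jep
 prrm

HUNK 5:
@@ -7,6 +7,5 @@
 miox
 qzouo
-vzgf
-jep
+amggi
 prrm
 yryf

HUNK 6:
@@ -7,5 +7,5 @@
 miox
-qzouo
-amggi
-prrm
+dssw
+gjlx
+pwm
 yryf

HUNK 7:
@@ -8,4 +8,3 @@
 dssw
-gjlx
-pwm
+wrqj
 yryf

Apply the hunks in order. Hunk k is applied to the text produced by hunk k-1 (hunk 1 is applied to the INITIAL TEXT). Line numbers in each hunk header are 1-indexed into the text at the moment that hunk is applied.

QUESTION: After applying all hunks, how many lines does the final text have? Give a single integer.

Hunk 1: at line 9 remove [vra,bhgb] add [bfkyg,ajz] -> 14 lines: agcbi nzfnb pwio awcm vmvy xxt miox zqe ddjof deuo bfkyg ajz bcc yed
Hunk 2: at line 7 remove [ddjof] add [mwx,tlgkm] -> 15 lines: agcbi nzfnb pwio awcm vmvy xxt miox zqe mwx tlgkm deuo bfkyg ajz bcc yed
Hunk 3: at line 7 remove [mwx,tlgkm,deuo] add [jep,prrm,yryf] -> 15 lines: agcbi nzfnb pwio awcm vmvy xxt miox zqe jep prrm yryf bfkyg ajz bcc yed
Hunk 4: at line 6 remove [zqe] add [qzouo,vzgf] -> 16 lines: agcbi nzfnb pwio awcm vmvy xxt miox qzouo vzgf jep prrm yryf bfkyg ajz bcc yed
Hunk 5: at line 7 remove [vzgf,jep] add [amggi] -> 15 lines: agcbi nzfnb pwio awcm vmvy xxt miox qzouo amggi prrm yryf bfkyg ajz bcc yed
Hunk 6: at line 7 remove [qzouo,amggi,prrm] add [dssw,gjlx,pwm] -> 15 lines: agcbi nzfnb pwio awcm vmvy xxt miox dssw gjlx pwm yryf bfkyg ajz bcc yed
Hunk 7: at line 8 remove [gjlx,pwm] add [wrqj] -> 14 lines: agcbi nzfnb pwio awcm vmvy xxt miox dssw wrqj yryf bfkyg ajz bcc yed
Final line count: 14

Answer: 14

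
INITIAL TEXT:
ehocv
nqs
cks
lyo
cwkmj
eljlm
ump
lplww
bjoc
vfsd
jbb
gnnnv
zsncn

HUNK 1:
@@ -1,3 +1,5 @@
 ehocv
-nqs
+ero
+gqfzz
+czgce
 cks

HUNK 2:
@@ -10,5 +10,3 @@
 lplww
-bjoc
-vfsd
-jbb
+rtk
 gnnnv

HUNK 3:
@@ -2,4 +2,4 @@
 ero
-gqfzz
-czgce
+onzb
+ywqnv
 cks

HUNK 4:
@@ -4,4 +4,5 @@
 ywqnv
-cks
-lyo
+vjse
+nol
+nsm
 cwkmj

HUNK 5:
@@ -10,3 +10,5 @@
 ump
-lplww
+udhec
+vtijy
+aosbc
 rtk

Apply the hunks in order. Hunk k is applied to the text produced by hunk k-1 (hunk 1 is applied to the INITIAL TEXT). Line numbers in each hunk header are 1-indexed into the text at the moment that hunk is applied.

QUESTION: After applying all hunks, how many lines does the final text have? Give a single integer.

Answer: 16

Derivation:
Hunk 1: at line 1 remove [nqs] add [ero,gqfzz,czgce] -> 15 lines: ehocv ero gqfzz czgce cks lyo cwkmj eljlm ump lplww bjoc vfsd jbb gnnnv zsncn
Hunk 2: at line 10 remove [bjoc,vfsd,jbb] add [rtk] -> 13 lines: ehocv ero gqfzz czgce cks lyo cwkmj eljlm ump lplww rtk gnnnv zsncn
Hunk 3: at line 2 remove [gqfzz,czgce] add [onzb,ywqnv] -> 13 lines: ehocv ero onzb ywqnv cks lyo cwkmj eljlm ump lplww rtk gnnnv zsncn
Hunk 4: at line 4 remove [cks,lyo] add [vjse,nol,nsm] -> 14 lines: ehocv ero onzb ywqnv vjse nol nsm cwkmj eljlm ump lplww rtk gnnnv zsncn
Hunk 5: at line 10 remove [lplww] add [udhec,vtijy,aosbc] -> 16 lines: ehocv ero onzb ywqnv vjse nol nsm cwkmj eljlm ump udhec vtijy aosbc rtk gnnnv zsncn
Final line count: 16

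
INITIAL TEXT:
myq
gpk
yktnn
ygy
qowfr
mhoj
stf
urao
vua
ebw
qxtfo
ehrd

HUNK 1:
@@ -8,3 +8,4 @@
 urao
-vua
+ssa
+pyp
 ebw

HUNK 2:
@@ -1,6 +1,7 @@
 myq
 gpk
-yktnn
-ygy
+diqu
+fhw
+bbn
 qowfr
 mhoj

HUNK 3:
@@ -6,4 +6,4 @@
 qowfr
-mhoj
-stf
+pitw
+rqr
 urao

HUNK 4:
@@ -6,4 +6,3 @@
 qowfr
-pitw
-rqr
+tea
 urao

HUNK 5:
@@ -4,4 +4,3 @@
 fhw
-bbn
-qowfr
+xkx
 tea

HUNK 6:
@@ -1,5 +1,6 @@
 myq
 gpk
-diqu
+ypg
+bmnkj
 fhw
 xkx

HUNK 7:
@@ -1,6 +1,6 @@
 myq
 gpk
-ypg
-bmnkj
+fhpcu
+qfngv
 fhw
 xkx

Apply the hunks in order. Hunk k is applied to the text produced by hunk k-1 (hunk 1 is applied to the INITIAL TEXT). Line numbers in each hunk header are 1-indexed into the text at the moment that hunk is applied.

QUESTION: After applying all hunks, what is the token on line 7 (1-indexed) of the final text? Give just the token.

Hunk 1: at line 8 remove [vua] add [ssa,pyp] -> 13 lines: myq gpk yktnn ygy qowfr mhoj stf urao ssa pyp ebw qxtfo ehrd
Hunk 2: at line 1 remove [yktnn,ygy] add [diqu,fhw,bbn] -> 14 lines: myq gpk diqu fhw bbn qowfr mhoj stf urao ssa pyp ebw qxtfo ehrd
Hunk 3: at line 6 remove [mhoj,stf] add [pitw,rqr] -> 14 lines: myq gpk diqu fhw bbn qowfr pitw rqr urao ssa pyp ebw qxtfo ehrd
Hunk 4: at line 6 remove [pitw,rqr] add [tea] -> 13 lines: myq gpk diqu fhw bbn qowfr tea urao ssa pyp ebw qxtfo ehrd
Hunk 5: at line 4 remove [bbn,qowfr] add [xkx] -> 12 lines: myq gpk diqu fhw xkx tea urao ssa pyp ebw qxtfo ehrd
Hunk 6: at line 1 remove [diqu] add [ypg,bmnkj] -> 13 lines: myq gpk ypg bmnkj fhw xkx tea urao ssa pyp ebw qxtfo ehrd
Hunk 7: at line 1 remove [ypg,bmnkj] add [fhpcu,qfngv] -> 13 lines: myq gpk fhpcu qfngv fhw xkx tea urao ssa pyp ebw qxtfo ehrd
Final line 7: tea

Answer: tea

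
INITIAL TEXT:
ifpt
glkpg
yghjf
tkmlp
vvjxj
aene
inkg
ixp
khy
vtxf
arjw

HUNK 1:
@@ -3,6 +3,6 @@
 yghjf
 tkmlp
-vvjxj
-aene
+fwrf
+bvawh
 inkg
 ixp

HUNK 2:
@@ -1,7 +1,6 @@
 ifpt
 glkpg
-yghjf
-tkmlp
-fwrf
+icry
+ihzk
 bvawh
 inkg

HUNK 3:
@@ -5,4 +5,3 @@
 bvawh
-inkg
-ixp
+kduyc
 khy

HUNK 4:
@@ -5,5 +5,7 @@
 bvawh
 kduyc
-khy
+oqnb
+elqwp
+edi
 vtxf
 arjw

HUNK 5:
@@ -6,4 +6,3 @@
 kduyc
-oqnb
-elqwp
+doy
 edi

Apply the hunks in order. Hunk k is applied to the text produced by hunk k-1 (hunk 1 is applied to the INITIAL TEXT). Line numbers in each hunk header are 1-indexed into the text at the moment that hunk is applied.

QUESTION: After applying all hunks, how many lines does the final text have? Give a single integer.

Answer: 10

Derivation:
Hunk 1: at line 3 remove [vvjxj,aene] add [fwrf,bvawh] -> 11 lines: ifpt glkpg yghjf tkmlp fwrf bvawh inkg ixp khy vtxf arjw
Hunk 2: at line 1 remove [yghjf,tkmlp,fwrf] add [icry,ihzk] -> 10 lines: ifpt glkpg icry ihzk bvawh inkg ixp khy vtxf arjw
Hunk 3: at line 5 remove [inkg,ixp] add [kduyc] -> 9 lines: ifpt glkpg icry ihzk bvawh kduyc khy vtxf arjw
Hunk 4: at line 5 remove [khy] add [oqnb,elqwp,edi] -> 11 lines: ifpt glkpg icry ihzk bvawh kduyc oqnb elqwp edi vtxf arjw
Hunk 5: at line 6 remove [oqnb,elqwp] add [doy] -> 10 lines: ifpt glkpg icry ihzk bvawh kduyc doy edi vtxf arjw
Final line count: 10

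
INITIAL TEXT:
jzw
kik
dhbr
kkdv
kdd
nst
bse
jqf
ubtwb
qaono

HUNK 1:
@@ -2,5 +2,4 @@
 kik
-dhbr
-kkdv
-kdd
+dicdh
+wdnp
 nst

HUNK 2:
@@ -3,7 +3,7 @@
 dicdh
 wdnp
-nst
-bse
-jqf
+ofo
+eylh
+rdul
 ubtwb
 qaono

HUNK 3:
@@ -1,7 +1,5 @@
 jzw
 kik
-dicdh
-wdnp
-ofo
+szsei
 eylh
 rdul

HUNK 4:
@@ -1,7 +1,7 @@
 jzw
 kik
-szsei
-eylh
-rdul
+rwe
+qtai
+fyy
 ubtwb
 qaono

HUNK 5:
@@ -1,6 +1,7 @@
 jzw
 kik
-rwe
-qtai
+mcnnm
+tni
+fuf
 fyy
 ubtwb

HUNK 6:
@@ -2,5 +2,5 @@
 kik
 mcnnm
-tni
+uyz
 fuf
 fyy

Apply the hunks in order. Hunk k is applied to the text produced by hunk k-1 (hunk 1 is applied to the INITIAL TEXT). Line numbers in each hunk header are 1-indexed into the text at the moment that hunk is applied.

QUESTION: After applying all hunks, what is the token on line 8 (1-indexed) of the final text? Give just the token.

Hunk 1: at line 2 remove [dhbr,kkdv,kdd] add [dicdh,wdnp] -> 9 lines: jzw kik dicdh wdnp nst bse jqf ubtwb qaono
Hunk 2: at line 3 remove [nst,bse,jqf] add [ofo,eylh,rdul] -> 9 lines: jzw kik dicdh wdnp ofo eylh rdul ubtwb qaono
Hunk 3: at line 1 remove [dicdh,wdnp,ofo] add [szsei] -> 7 lines: jzw kik szsei eylh rdul ubtwb qaono
Hunk 4: at line 1 remove [szsei,eylh,rdul] add [rwe,qtai,fyy] -> 7 lines: jzw kik rwe qtai fyy ubtwb qaono
Hunk 5: at line 1 remove [rwe,qtai] add [mcnnm,tni,fuf] -> 8 lines: jzw kik mcnnm tni fuf fyy ubtwb qaono
Hunk 6: at line 2 remove [tni] add [uyz] -> 8 lines: jzw kik mcnnm uyz fuf fyy ubtwb qaono
Final line 8: qaono

Answer: qaono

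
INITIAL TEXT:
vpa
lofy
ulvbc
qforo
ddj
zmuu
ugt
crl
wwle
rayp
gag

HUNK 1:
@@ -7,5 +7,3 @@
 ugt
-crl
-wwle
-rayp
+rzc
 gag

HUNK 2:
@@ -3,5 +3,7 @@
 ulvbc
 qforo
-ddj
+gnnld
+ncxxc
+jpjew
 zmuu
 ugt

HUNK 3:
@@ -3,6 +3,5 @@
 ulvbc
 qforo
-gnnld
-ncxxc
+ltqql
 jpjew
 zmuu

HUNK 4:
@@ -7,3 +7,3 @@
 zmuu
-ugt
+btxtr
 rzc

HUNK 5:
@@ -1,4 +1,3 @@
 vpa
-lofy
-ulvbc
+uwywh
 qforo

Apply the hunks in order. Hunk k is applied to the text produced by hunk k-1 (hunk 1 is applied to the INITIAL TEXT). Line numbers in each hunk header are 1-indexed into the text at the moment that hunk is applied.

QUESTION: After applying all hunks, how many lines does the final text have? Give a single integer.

Hunk 1: at line 7 remove [crl,wwle,rayp] add [rzc] -> 9 lines: vpa lofy ulvbc qforo ddj zmuu ugt rzc gag
Hunk 2: at line 3 remove [ddj] add [gnnld,ncxxc,jpjew] -> 11 lines: vpa lofy ulvbc qforo gnnld ncxxc jpjew zmuu ugt rzc gag
Hunk 3: at line 3 remove [gnnld,ncxxc] add [ltqql] -> 10 lines: vpa lofy ulvbc qforo ltqql jpjew zmuu ugt rzc gag
Hunk 4: at line 7 remove [ugt] add [btxtr] -> 10 lines: vpa lofy ulvbc qforo ltqql jpjew zmuu btxtr rzc gag
Hunk 5: at line 1 remove [lofy,ulvbc] add [uwywh] -> 9 lines: vpa uwywh qforo ltqql jpjew zmuu btxtr rzc gag
Final line count: 9

Answer: 9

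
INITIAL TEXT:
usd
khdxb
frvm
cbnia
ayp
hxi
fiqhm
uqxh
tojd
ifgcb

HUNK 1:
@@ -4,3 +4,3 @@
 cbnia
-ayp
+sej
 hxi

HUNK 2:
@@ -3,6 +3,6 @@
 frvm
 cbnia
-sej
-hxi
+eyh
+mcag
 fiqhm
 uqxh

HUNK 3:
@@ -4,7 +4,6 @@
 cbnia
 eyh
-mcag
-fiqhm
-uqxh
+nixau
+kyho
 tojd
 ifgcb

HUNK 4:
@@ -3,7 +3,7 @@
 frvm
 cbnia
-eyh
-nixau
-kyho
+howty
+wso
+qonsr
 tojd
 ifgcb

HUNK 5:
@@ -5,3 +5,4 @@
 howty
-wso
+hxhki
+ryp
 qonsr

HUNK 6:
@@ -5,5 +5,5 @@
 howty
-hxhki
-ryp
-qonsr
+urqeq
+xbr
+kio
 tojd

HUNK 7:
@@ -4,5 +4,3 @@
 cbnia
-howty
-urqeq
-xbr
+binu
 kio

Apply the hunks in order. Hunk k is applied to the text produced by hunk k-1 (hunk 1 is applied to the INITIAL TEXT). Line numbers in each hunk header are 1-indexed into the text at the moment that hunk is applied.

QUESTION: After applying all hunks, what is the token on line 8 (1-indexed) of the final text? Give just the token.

Answer: ifgcb

Derivation:
Hunk 1: at line 4 remove [ayp] add [sej] -> 10 lines: usd khdxb frvm cbnia sej hxi fiqhm uqxh tojd ifgcb
Hunk 2: at line 3 remove [sej,hxi] add [eyh,mcag] -> 10 lines: usd khdxb frvm cbnia eyh mcag fiqhm uqxh tojd ifgcb
Hunk 3: at line 4 remove [mcag,fiqhm,uqxh] add [nixau,kyho] -> 9 lines: usd khdxb frvm cbnia eyh nixau kyho tojd ifgcb
Hunk 4: at line 3 remove [eyh,nixau,kyho] add [howty,wso,qonsr] -> 9 lines: usd khdxb frvm cbnia howty wso qonsr tojd ifgcb
Hunk 5: at line 5 remove [wso] add [hxhki,ryp] -> 10 lines: usd khdxb frvm cbnia howty hxhki ryp qonsr tojd ifgcb
Hunk 6: at line 5 remove [hxhki,ryp,qonsr] add [urqeq,xbr,kio] -> 10 lines: usd khdxb frvm cbnia howty urqeq xbr kio tojd ifgcb
Hunk 7: at line 4 remove [howty,urqeq,xbr] add [binu] -> 8 lines: usd khdxb frvm cbnia binu kio tojd ifgcb
Final line 8: ifgcb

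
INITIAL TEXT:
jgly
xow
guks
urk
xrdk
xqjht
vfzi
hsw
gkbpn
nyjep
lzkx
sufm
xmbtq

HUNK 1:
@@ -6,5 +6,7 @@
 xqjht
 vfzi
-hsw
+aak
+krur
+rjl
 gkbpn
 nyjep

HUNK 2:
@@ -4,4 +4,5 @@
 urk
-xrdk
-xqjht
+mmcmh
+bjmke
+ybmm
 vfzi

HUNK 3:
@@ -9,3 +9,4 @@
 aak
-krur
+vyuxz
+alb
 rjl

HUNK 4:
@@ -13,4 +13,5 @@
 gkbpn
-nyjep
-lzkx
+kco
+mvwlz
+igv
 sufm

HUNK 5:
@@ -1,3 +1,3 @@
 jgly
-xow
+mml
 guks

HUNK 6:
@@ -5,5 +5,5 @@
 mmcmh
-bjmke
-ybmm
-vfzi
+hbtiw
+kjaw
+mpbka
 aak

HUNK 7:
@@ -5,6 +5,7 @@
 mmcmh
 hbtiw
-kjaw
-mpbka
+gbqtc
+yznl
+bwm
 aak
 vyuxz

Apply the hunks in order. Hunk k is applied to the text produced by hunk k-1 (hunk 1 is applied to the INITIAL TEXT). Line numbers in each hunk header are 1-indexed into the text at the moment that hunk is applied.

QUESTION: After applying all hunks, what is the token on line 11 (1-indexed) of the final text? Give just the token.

Hunk 1: at line 6 remove [hsw] add [aak,krur,rjl] -> 15 lines: jgly xow guks urk xrdk xqjht vfzi aak krur rjl gkbpn nyjep lzkx sufm xmbtq
Hunk 2: at line 4 remove [xrdk,xqjht] add [mmcmh,bjmke,ybmm] -> 16 lines: jgly xow guks urk mmcmh bjmke ybmm vfzi aak krur rjl gkbpn nyjep lzkx sufm xmbtq
Hunk 3: at line 9 remove [krur] add [vyuxz,alb] -> 17 lines: jgly xow guks urk mmcmh bjmke ybmm vfzi aak vyuxz alb rjl gkbpn nyjep lzkx sufm xmbtq
Hunk 4: at line 13 remove [nyjep,lzkx] add [kco,mvwlz,igv] -> 18 lines: jgly xow guks urk mmcmh bjmke ybmm vfzi aak vyuxz alb rjl gkbpn kco mvwlz igv sufm xmbtq
Hunk 5: at line 1 remove [xow] add [mml] -> 18 lines: jgly mml guks urk mmcmh bjmke ybmm vfzi aak vyuxz alb rjl gkbpn kco mvwlz igv sufm xmbtq
Hunk 6: at line 5 remove [bjmke,ybmm,vfzi] add [hbtiw,kjaw,mpbka] -> 18 lines: jgly mml guks urk mmcmh hbtiw kjaw mpbka aak vyuxz alb rjl gkbpn kco mvwlz igv sufm xmbtq
Hunk 7: at line 5 remove [kjaw,mpbka] add [gbqtc,yznl,bwm] -> 19 lines: jgly mml guks urk mmcmh hbtiw gbqtc yznl bwm aak vyuxz alb rjl gkbpn kco mvwlz igv sufm xmbtq
Final line 11: vyuxz

Answer: vyuxz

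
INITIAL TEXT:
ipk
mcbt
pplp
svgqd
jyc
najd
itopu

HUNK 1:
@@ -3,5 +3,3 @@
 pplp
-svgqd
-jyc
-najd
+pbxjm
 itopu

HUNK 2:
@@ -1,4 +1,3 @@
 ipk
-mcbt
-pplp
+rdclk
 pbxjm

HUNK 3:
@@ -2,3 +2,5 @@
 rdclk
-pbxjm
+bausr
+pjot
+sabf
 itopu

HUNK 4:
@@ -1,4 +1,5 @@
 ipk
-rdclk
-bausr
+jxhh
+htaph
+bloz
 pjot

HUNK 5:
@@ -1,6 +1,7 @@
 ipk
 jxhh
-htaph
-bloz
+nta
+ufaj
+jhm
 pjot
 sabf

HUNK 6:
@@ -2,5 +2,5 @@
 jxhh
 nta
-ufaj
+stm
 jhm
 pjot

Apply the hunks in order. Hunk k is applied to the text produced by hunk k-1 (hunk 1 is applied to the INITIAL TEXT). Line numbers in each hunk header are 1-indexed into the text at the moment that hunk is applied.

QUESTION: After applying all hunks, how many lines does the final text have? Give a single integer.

Answer: 8

Derivation:
Hunk 1: at line 3 remove [svgqd,jyc,najd] add [pbxjm] -> 5 lines: ipk mcbt pplp pbxjm itopu
Hunk 2: at line 1 remove [mcbt,pplp] add [rdclk] -> 4 lines: ipk rdclk pbxjm itopu
Hunk 3: at line 2 remove [pbxjm] add [bausr,pjot,sabf] -> 6 lines: ipk rdclk bausr pjot sabf itopu
Hunk 4: at line 1 remove [rdclk,bausr] add [jxhh,htaph,bloz] -> 7 lines: ipk jxhh htaph bloz pjot sabf itopu
Hunk 5: at line 1 remove [htaph,bloz] add [nta,ufaj,jhm] -> 8 lines: ipk jxhh nta ufaj jhm pjot sabf itopu
Hunk 6: at line 2 remove [ufaj] add [stm] -> 8 lines: ipk jxhh nta stm jhm pjot sabf itopu
Final line count: 8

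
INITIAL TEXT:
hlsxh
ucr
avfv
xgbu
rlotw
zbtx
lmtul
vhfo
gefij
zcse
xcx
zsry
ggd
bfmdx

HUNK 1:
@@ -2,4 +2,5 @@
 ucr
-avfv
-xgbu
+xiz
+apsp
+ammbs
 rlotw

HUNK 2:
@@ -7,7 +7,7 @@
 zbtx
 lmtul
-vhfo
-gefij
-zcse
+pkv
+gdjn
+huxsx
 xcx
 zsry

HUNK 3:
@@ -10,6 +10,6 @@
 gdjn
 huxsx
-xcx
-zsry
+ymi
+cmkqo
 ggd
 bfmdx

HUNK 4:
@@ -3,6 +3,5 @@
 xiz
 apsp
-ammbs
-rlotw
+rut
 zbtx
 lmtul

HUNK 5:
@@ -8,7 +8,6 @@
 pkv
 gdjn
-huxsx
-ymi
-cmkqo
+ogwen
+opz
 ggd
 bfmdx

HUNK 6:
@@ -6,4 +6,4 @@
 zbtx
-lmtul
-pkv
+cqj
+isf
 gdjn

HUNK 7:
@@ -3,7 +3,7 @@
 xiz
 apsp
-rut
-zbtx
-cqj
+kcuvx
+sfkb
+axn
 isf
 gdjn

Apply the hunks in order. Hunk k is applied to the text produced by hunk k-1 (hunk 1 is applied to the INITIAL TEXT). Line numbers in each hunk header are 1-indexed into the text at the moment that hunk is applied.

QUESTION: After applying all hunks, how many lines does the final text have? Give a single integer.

Hunk 1: at line 2 remove [avfv,xgbu] add [xiz,apsp,ammbs] -> 15 lines: hlsxh ucr xiz apsp ammbs rlotw zbtx lmtul vhfo gefij zcse xcx zsry ggd bfmdx
Hunk 2: at line 7 remove [vhfo,gefij,zcse] add [pkv,gdjn,huxsx] -> 15 lines: hlsxh ucr xiz apsp ammbs rlotw zbtx lmtul pkv gdjn huxsx xcx zsry ggd bfmdx
Hunk 3: at line 10 remove [xcx,zsry] add [ymi,cmkqo] -> 15 lines: hlsxh ucr xiz apsp ammbs rlotw zbtx lmtul pkv gdjn huxsx ymi cmkqo ggd bfmdx
Hunk 4: at line 3 remove [ammbs,rlotw] add [rut] -> 14 lines: hlsxh ucr xiz apsp rut zbtx lmtul pkv gdjn huxsx ymi cmkqo ggd bfmdx
Hunk 5: at line 8 remove [huxsx,ymi,cmkqo] add [ogwen,opz] -> 13 lines: hlsxh ucr xiz apsp rut zbtx lmtul pkv gdjn ogwen opz ggd bfmdx
Hunk 6: at line 6 remove [lmtul,pkv] add [cqj,isf] -> 13 lines: hlsxh ucr xiz apsp rut zbtx cqj isf gdjn ogwen opz ggd bfmdx
Hunk 7: at line 3 remove [rut,zbtx,cqj] add [kcuvx,sfkb,axn] -> 13 lines: hlsxh ucr xiz apsp kcuvx sfkb axn isf gdjn ogwen opz ggd bfmdx
Final line count: 13

Answer: 13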